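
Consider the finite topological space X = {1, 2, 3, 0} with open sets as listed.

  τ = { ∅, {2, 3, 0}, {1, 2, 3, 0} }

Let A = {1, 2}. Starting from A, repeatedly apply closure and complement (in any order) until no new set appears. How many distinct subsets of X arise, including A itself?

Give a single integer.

4

closure: X∖int(X∖A) = X∖∅ = {1, 2, 3, 0}
Let k=closure and c=complement:
  1. A     = {1, 2}
  2. kA    = {1, 2, 3, 0}
  3. cA    = {3, 0}
  4. ckA   = ∅
— saturated at 4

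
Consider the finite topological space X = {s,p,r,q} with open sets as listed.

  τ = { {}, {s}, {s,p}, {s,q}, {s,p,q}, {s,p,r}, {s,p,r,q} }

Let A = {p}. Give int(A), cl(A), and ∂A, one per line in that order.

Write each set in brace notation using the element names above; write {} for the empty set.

int(A) = {}
cl(A)  = {p,r}
∂A     = {p,r}

interior: largest open inside A is {} (from {})
cl via duality: int({s,r,q}) = {s,q}, so X∖{s,q} = {p,r}
cl∖int = {p,r}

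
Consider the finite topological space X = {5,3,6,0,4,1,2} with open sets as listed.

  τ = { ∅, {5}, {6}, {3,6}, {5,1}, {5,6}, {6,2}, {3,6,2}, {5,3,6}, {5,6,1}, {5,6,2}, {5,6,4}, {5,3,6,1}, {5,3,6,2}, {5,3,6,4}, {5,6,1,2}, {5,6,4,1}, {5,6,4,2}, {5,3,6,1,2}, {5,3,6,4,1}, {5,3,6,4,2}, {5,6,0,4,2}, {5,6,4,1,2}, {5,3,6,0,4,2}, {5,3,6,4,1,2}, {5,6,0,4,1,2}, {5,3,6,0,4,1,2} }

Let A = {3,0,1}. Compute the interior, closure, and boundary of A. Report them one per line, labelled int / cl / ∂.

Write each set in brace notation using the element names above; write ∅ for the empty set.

int(A) = ∅
cl(A)  = {3,0,1}
∂A     = {3,0,1}

interior: largest open inside A is ∅ (from ∅)
cl via duality: int({5,6,4,2}) = {5,6,4,2}, so X∖{5,6,4,2} = {3,0,1}
cl∖int = {3,0,1}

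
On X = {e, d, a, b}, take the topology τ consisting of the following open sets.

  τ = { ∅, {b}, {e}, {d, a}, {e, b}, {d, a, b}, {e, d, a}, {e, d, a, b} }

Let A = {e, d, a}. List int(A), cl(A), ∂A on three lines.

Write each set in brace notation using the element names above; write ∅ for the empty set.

int(A) = {e, d, a}
cl(A)  = {e, d, a}
∂A     = ∅

U open, U⊆A: ∅, {e}, {d, a}, {e, d, a}. int(A) = ⋃ = {e, d, a}
X∖A={b}, int(X∖A)={b}, hence cl(A)={e, d, a}
∂A: remove int from cl → ∅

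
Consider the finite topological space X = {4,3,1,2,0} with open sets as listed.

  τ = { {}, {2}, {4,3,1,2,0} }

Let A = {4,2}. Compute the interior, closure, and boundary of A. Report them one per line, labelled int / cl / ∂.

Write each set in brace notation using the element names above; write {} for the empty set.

int(A) = {2}
cl(A)  = {4,3,1,2,0}
∂A     = {4,3,1,0}

open subsets of A: {}, {2}; so int(A) = {2}
closure: X∖int(X∖A) = X∖{} = {4,3,1,2,0}
∂A = {4,3,1,2,0} minus {2} = {4,3,1,0}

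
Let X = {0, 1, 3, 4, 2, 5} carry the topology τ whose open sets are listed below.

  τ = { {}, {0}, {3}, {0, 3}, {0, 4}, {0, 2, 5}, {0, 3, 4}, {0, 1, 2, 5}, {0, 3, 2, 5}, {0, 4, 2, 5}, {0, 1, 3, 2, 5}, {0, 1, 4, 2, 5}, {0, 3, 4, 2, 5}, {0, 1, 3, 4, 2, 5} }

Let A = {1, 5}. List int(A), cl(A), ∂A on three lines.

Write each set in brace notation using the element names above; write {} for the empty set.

int(A) = {}
cl(A)  = {1, 2, 5}
∂A     = {1, 2, 5}

interior: largest open inside A is {} (from {})
cl via duality: int({0, 3, 4, 2}) = {0, 3, 4}, so X∖{0, 3, 4} = {1, 2, 5}
cl∖int = {1, 2, 5}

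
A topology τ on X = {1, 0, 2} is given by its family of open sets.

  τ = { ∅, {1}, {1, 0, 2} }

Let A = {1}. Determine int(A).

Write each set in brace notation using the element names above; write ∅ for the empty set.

{1}

U open, U⊆A: ∅, {1}. int(A) = ⋃ = {1}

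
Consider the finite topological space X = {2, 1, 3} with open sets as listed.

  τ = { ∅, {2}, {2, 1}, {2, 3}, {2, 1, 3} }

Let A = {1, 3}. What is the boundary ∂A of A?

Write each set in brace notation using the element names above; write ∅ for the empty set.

open subsets of A: ∅; so int(A) = ∅
closure: X∖int(X∖A) = X∖{2} = {1, 3}
∂A = {1, 3} minus ∅ = {1, 3}

{1, 3}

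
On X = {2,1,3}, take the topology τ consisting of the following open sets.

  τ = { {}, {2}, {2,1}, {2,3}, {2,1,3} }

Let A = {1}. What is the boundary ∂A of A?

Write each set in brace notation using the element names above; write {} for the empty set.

{1}

U open, U⊆A: {}. int(A) = ⋃ = {}
X∖A={2,3}, int(X∖A)={2,3}, hence cl(A)={1}
∂A: remove int from cl → {1}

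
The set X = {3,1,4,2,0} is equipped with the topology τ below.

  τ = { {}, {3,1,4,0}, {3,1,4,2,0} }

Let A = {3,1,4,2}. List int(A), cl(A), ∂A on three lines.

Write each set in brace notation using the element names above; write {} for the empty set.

opens ⊆ A: {}; union → int = {}
complement {0}; its interior {}; cl(A) = X∖{} = {3,1,4,2,0}
boundary = {3,1,4,2,0} ∖ {} = {3,1,4,2,0}

int(A) = {}
cl(A)  = {3,1,4,2,0}
∂A     = {3,1,4,2,0}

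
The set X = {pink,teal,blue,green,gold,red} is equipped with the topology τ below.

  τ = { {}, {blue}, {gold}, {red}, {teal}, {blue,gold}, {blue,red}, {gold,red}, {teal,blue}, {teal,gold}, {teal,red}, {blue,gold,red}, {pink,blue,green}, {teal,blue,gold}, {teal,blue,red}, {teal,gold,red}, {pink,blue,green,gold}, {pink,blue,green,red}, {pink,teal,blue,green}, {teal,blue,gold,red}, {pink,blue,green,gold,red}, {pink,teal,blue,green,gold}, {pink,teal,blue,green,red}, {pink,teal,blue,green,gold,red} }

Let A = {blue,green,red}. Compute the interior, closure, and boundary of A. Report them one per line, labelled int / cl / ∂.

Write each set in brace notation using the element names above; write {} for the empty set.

int(A) = {blue,red}
cl(A)  = {pink,blue,green,red}
∂A     = {pink,green}

opens ⊆ A: {}, {red}, {blue}, {blue,red}; union → int = {blue,red}
complement {pink,teal,gold}; its interior {teal,gold}; cl(A) = X∖{teal,gold} = {pink,blue,green,red}
boundary = {pink,blue,green,red} ∖ {blue,red} = {pink,green}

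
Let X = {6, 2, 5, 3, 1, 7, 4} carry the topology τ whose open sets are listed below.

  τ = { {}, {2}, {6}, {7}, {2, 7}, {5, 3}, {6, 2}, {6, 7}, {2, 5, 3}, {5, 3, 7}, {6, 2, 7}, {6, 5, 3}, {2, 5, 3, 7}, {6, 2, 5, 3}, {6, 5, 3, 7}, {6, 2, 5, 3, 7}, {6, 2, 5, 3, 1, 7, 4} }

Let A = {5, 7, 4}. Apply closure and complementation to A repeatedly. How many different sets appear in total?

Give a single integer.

10

cl via duality: int({6, 2, 3, 1}) = {6, 2}, so X∖{6, 2} = {5, 3, 1, 7, 4}
Write k for closure, c for complement:
  1. A     = {5, 7, 4}
  2. kA    = {5, 3, 1, 7, 4}
  3. cA    = {6, 2, 3, 1}
  4. ckA   = {6, 2}
  5. kcA   = {6, 2, 5, 3, 1, 4}
  6. kckA  = {6, 2, 1, 4}
  7. ckcA  = {7}
  8. ckckA = {5, 3, 7}
  9. kckcA = {1, 7, 4}
  10. ckckcA = {6, 2, 5, 3}
applying k or c yields no new set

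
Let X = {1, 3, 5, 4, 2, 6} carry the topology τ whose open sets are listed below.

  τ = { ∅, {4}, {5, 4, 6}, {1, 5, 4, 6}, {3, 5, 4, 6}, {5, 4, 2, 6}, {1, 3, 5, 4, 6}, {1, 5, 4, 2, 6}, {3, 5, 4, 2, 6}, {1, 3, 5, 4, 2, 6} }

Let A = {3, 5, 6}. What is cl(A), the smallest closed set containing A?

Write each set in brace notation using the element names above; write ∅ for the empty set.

{1, 3, 5, 2, 6}

closure: X∖int(X∖A) = X∖{4} = {1, 3, 5, 2, 6}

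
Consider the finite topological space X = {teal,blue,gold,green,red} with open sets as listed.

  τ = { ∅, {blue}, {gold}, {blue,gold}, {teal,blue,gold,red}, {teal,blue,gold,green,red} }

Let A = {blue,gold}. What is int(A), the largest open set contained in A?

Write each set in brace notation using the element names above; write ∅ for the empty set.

{blue,gold}

open subsets of A: ∅, {gold}, {blue}, {blue,gold}; so int(A) = {blue,gold}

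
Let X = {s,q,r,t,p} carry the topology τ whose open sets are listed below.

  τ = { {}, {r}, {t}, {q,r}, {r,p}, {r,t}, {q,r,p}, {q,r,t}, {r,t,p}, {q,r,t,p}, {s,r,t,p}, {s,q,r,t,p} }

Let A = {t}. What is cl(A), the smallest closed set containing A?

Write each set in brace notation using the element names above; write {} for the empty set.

closure: X∖int(X∖A) = X∖{q,r,p} = {s,t}

{s,t}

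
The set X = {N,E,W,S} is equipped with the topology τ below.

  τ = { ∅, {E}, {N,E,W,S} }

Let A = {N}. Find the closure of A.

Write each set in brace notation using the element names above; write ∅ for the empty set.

{N,W,S}

complement {E,W,S}; its interior {E}; cl(A) = X∖{E} = {N,W,S}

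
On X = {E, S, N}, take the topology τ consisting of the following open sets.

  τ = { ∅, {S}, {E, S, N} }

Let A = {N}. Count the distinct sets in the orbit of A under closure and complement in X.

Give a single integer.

6

cl via duality: int({E, S}) = {S}, so X∖{S} = {E, N}
Write k for closure, c for complement:
  1. A     = {N}
  2. kA    = {E, N}
  3. cA    = {E, S}
  4. ckA   = {S}
  5. kcA   = {E, S, N}
  6. ckcA  = ∅
applying k or c yields no new set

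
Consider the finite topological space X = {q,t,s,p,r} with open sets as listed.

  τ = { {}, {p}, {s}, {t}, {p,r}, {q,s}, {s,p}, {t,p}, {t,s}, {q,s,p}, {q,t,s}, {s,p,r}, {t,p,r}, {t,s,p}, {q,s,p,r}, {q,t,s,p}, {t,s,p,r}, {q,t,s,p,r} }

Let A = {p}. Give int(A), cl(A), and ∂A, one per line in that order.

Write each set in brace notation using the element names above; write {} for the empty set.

interior: largest open inside A is {p} (from {}, {p})
cl via duality: int({q,t,s,r}) = {q,t,s}, so X∖{q,t,s} = {p,r}
cl∖int = {r}

int(A) = {p}
cl(A)  = {p,r}
∂A     = {r}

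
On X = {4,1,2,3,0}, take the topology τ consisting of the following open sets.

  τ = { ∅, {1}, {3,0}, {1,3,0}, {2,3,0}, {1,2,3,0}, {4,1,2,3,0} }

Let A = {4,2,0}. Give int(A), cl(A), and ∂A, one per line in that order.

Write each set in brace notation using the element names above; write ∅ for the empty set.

int(A) = ∅
cl(A)  = {4,2,3,0}
∂A     = {4,2,3,0}

interior: largest open inside A is ∅ (from ∅)
cl via duality: int({1,3}) = {1}, so X∖{1} = {4,2,3,0}
cl∖int = {4,2,3,0}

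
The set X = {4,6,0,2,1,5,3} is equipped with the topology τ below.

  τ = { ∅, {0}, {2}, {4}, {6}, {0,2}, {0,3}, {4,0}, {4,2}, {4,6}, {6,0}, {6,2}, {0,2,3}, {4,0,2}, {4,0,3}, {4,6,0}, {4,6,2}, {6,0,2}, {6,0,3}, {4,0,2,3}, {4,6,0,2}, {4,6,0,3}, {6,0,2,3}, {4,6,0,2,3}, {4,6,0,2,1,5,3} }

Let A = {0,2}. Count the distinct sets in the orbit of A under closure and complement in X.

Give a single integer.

closure: X∖int(X∖A) = X∖{4,6} = {0,2,1,5,3}
Let k=closure and c=complement:
  1. A     = {0,2}
  2. kA    = {0,2,1,5,3}
  3. cA    = {4,6,1,5,3}
  4. ckA   = {4,6}
  5. kckA  = {4,6,1,5}
  6. ckckA = {0,2,3}
— saturated at 6

6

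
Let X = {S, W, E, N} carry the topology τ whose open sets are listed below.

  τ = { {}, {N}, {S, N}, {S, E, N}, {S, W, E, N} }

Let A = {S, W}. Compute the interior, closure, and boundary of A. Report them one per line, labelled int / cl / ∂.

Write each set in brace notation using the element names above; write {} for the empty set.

U open, U⊆A: {}. int(A) = ⋃ = {}
X∖A={E, N}, int(X∖A)={N}, hence cl(A)={S, W, E}
∂A: remove int from cl → {S, W, E}

int(A) = {}
cl(A)  = {S, W, E}
∂A     = {S, W, E}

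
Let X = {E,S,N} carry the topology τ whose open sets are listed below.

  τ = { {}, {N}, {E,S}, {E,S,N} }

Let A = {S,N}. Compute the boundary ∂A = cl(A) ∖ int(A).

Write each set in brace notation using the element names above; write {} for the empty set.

{E,S}

interior: largest open inside A is {N} (from {}, {N})
cl via duality: int({E}) = {}, so X∖{} = {E,S,N}
cl∖int = {E,S}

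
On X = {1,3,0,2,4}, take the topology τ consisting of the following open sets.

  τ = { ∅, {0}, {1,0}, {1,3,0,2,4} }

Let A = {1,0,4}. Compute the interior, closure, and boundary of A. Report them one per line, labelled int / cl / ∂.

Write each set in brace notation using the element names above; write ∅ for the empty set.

int(A) = {1,0}
cl(A)  = {1,3,0,2,4}
∂A     = {3,2,4}

U open, U⊆A: ∅, {0}, {1,0}. int(A) = ⋃ = {1,0}
X∖A={3,2}, int(X∖A)=∅, hence cl(A)={1,3,0,2,4}
∂A: remove int from cl → {3,2,4}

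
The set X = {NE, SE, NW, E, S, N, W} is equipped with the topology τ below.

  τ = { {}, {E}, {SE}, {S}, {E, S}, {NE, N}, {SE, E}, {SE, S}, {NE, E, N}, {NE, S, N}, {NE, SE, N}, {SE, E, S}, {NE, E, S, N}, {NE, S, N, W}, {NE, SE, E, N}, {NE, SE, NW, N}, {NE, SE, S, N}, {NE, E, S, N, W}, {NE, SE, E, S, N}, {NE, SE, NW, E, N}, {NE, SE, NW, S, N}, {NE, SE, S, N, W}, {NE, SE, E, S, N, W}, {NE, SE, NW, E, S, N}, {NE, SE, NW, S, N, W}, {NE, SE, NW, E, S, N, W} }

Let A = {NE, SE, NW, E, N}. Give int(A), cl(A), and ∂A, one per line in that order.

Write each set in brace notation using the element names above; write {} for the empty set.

int(A) = {NE, SE, NW, E, N}
cl(A)  = {NE, SE, NW, E, N, W}
∂A     = {W}

opens ⊆ A: {}, {E}, {SE}, {SE, E}, {NE, N}, {NE, SE, N}, {NE, E, N}, {NE, SE, E, N}, {NE, SE, NW, N}, {NE, SE, NW, E, N}; union → int = {NE, SE, NW, E, N}
complement {S, W}; its interior {S}; cl(A) = X∖{S} = {NE, SE, NW, E, N, W}
boundary = {NE, SE, NW, E, N, W} ∖ {NE, SE, NW, E, N} = {W}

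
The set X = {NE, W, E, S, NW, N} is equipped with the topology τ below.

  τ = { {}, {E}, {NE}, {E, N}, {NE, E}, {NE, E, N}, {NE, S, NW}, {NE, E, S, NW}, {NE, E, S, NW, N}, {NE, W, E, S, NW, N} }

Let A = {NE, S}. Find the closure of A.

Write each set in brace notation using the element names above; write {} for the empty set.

{NE, W, S, NW}

closure: X∖int(X∖A) = X∖{E, N} = {NE, W, S, NW}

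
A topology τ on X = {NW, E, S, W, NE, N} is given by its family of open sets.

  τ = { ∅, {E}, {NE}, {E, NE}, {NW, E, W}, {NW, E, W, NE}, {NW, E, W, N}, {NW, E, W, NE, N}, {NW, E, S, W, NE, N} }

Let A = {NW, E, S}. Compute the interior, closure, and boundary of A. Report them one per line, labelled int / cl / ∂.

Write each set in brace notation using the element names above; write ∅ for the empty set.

int(A) = {E}
cl(A)  = {NW, E, S, W, N}
∂A     = {NW, S, W, N}

open subsets of A: ∅, {E}; so int(A) = {E}
closure: X∖int(X∖A) = X∖{NE} = {NW, E, S, W, N}
∂A = {NW, E, S, W, N} minus {E} = {NW, S, W, N}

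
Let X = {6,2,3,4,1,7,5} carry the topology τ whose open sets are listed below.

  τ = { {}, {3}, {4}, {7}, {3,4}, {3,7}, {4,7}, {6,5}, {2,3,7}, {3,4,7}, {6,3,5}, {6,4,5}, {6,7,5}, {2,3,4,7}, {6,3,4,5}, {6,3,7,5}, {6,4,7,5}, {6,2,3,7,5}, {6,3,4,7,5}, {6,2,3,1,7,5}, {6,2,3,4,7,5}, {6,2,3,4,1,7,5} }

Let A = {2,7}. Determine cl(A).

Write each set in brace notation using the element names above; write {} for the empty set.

{2,1,7}

cl via duality: int({6,3,4,1,5}) = {6,3,4,5}, so X∖{6,3,4,5} = {2,1,7}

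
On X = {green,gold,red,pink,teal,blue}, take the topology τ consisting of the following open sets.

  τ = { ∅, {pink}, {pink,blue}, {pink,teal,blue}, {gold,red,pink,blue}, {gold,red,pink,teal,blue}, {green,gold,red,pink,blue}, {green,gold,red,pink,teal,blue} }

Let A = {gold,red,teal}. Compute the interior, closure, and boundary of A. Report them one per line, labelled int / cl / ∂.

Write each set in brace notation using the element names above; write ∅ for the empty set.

int(A) = ∅
cl(A)  = {green,gold,red,teal}
∂A     = {green,gold,red,teal}

opens ⊆ A: ∅; union → int = ∅
complement {green,pink,blue}; its interior {pink,blue}; cl(A) = X∖{pink,blue} = {green,gold,red,teal}
boundary = {green,gold,red,teal} ∖ ∅ = {green,gold,red,teal}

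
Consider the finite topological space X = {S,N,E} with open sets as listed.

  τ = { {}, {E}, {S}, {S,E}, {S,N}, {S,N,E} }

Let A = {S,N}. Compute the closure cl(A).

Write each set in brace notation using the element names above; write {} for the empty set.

{S,N}

complement {E}; its interior {E}; cl(A) = X∖{E} = {S,N}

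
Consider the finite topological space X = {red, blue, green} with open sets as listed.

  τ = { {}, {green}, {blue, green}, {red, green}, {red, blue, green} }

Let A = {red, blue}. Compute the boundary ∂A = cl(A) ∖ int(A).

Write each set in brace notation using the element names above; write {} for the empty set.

{red, blue}

open subsets of A: {}; so int(A) = {}
closure: X∖int(X∖A) = X∖{green} = {red, blue}
∂A = {red, blue} minus {} = {red, blue}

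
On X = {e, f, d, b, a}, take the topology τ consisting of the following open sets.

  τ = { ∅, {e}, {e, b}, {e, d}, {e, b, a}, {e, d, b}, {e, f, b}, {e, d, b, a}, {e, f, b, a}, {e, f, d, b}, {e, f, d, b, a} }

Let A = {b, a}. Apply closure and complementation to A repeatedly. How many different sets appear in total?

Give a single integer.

6

complement {e, f, d}; its interior {e, d}; cl(A) = X∖{e, d} = {f, b, a}
With k = closure, c = complement:
  1. A     = {b, a}
  2. kA    = {f, b, a}
  3. cA    = {e, f, d}
  4. ckA   = {e, d}
  5. kcA   = {e, f, d, b, a}
  6. ckcA  = ∅
k, c of each give nothing new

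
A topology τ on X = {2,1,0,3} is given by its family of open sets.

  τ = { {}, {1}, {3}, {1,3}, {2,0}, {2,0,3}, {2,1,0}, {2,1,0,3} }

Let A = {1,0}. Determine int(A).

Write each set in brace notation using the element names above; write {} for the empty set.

{1}

opens ⊆ A: {}, {1}; union → int = {1}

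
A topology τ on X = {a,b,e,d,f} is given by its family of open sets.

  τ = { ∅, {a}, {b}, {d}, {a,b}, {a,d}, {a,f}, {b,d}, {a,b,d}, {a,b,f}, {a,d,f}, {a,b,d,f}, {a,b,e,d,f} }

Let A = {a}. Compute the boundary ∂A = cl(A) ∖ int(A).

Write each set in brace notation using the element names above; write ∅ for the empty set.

{e,f}

U open, U⊆A: ∅, {a}. int(A) = ⋃ = {a}
X∖A={b,e,d,f}, int(X∖A)={b,d}, hence cl(A)={a,e,f}
∂A: remove int from cl → {e,f}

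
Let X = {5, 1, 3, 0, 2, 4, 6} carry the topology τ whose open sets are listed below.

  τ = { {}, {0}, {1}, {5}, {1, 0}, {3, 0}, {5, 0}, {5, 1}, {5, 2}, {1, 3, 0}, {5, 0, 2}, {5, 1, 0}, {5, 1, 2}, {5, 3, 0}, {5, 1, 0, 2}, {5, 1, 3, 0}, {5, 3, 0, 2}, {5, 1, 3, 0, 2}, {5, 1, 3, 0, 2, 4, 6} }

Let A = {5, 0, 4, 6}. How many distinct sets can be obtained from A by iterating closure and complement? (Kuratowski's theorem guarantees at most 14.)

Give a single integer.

8

closure: X∖int(X∖A) = X∖{1} = {5, 3, 0, 2, 4, 6}
Let k=closure and c=complement:
  1. A     = {5, 0, 4, 6}
  2. kA    = {5, 3, 0, 2, 4, 6}
  3. cA    = {1, 3, 2}
  4. ckA   = {1}
  5. kcA   = {1, 3, 2, 4, 6}
  6. kckA  = {1, 4, 6}
  7. ckcA  = {5, 0}
  8. ckckA = {5, 3, 0, 2}
— saturated at 8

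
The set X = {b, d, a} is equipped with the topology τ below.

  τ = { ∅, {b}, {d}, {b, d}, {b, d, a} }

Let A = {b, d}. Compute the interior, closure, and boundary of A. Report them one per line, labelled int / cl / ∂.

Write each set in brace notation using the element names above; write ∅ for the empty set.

opens ⊆ A: ∅, {d}, {b}, {b, d}; union → int = {b, d}
complement {a}; its interior ∅; cl(A) = X∖∅ = {b, d, a}
boundary = {b, d, a} ∖ {b, d} = {a}

int(A) = {b, d}
cl(A)  = {b, d, a}
∂A     = {a}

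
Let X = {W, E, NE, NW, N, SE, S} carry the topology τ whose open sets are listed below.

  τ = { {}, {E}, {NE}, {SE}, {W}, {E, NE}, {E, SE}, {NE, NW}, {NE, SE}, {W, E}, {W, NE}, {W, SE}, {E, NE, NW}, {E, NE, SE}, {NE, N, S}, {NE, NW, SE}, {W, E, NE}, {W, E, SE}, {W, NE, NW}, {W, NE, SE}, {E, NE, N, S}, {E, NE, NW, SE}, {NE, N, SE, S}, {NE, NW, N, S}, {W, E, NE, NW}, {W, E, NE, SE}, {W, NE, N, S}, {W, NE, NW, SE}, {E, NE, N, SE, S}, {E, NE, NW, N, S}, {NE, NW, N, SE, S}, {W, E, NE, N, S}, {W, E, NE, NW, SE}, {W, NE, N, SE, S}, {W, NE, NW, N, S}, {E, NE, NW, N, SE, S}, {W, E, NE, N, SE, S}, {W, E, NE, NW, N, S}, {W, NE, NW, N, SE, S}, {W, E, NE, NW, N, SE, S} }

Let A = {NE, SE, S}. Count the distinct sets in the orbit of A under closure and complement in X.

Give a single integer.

cl via duality: int({W, E, NW, N}) = {W, E}, so X∖{W, E} = {NE, NW, N, SE, S}
Write k for closure, c for complement:
  1. A     = {NE, SE, S}
  2. kA    = {NE, NW, N, SE, S}
  3. cA    = {W, E, NW, N}
  4. ckA   = {W, E}
  5. kcA   = {W, E, NW, N, S}
  6. ckcA  = {NE, SE}
applying k or c yields no new set

6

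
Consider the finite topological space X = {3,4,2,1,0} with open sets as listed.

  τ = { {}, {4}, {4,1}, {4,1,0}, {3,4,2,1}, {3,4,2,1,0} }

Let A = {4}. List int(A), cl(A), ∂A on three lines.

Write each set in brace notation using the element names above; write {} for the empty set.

open subsets of A: {}, {4}; so int(A) = {4}
closure: X∖int(X∖A) = X∖{} = {3,4,2,1,0}
∂A = {3,4,2,1,0} minus {4} = {3,2,1,0}

int(A) = {4}
cl(A)  = {3,4,2,1,0}
∂A     = {3,2,1,0}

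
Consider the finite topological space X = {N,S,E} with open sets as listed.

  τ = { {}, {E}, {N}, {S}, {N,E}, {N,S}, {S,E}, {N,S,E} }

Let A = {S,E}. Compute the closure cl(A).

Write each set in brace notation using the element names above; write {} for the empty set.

closure: X∖int(X∖A) = X∖{N} = {S,E}

{S,E}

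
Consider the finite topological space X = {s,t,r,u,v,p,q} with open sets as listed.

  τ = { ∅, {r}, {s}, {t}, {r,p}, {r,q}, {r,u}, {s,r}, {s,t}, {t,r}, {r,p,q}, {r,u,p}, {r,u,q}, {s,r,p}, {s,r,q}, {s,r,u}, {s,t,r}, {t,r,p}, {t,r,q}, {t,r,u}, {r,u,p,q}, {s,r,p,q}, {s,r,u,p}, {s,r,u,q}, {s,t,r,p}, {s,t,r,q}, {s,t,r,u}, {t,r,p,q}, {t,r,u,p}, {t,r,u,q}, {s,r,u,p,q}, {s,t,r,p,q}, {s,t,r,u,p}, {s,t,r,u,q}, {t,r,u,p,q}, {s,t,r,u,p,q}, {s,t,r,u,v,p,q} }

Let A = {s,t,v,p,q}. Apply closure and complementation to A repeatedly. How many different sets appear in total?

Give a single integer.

6

cl via duality: int({r,u}) = {r,u}, so X∖{r,u} = {s,t,v,p,q}
Write k for closure, c for complement:
  1. A     = {s,t,v,p,q}
  2. cA    = {r,u}
  3. kcA   = {r,u,v,p,q}
  4. ckcA  = {s,t}
  5. kckcA = {s,t,v}
  6. ckckcA = {r,u,p,q}
applying k or c yields no new set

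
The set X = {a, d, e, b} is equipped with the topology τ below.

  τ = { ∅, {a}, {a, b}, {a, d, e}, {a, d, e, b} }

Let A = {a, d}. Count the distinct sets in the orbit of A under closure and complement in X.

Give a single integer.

6

cl via duality: int({e, b}) = ∅, so X∖∅ = {a, d, e, b}
Write k for closure, c for complement:
  1. A     = {a, d}
  2. kA    = {a, d, e, b}
  3. cA    = {e, b}
  4. ckA   = ∅
  5. kcA   = {d, e, b}
  6. ckcA  = {a}
applying k or c yields no new set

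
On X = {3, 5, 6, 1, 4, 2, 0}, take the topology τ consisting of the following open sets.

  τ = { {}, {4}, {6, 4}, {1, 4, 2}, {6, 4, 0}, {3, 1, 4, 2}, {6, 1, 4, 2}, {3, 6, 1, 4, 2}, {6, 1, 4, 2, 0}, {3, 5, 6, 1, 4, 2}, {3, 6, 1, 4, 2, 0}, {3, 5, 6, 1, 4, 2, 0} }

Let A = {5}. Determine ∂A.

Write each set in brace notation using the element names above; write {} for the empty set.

open subsets of A: {}; so int(A) = {}
closure: X∖int(X∖A) = X∖{3, 6, 1, 4, 2, 0} = {5}
∂A = {5} minus {} = {5}

{5}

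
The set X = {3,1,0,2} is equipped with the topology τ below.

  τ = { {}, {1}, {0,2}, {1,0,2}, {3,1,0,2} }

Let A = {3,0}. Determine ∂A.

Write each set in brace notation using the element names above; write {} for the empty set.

interior: largest open inside A is {} (from {})
cl via duality: int({1,2}) = {1}, so X∖{1} = {3,0,2}
cl∖int = {3,0,2}

{3,0,2}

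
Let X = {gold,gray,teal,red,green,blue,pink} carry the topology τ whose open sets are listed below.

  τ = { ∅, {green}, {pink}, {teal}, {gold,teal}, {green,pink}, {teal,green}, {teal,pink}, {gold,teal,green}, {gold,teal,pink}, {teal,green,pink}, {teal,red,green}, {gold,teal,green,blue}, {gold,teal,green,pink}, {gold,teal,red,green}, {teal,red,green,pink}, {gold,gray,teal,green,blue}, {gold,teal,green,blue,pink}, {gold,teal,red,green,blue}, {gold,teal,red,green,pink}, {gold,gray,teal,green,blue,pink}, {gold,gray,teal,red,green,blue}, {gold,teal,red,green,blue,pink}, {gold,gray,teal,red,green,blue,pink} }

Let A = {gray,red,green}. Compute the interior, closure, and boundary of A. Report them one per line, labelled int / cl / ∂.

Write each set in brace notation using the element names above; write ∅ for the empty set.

int(A) = {green}
cl(A)  = {gray,red,green,blue}
∂A     = {gray,red,blue}

open subsets of A: ∅, {green}; so int(A) = {green}
closure: X∖int(X∖A) = X∖{gold,teal,pink} = {gray,red,green,blue}
∂A = {gray,red,green,blue} minus {green} = {gray,red,blue}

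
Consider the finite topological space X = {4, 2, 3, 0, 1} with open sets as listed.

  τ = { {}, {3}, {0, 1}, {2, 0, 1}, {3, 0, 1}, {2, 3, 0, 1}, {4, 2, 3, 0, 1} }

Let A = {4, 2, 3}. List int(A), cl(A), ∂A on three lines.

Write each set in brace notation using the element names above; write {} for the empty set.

int(A) = {3}
cl(A)  = {4, 2, 3}
∂A     = {4, 2}

U open, U⊆A: {}, {3}. int(A) = ⋃ = {3}
X∖A={0, 1}, int(X∖A)={0, 1}, hence cl(A)={4, 2, 3}
∂A: remove int from cl → {4, 2}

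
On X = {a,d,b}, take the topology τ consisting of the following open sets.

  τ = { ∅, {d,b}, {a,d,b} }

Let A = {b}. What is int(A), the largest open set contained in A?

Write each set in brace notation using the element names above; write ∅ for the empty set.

open subsets of A: ∅; so int(A) = ∅

∅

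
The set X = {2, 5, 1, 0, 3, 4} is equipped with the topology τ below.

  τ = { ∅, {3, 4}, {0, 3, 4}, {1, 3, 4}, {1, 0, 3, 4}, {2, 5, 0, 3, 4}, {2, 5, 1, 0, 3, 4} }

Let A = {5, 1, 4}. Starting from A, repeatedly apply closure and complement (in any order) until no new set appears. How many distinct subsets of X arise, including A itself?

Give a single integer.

X∖A={2, 0, 3}, int(X∖A)=∅, hence cl(A)={2, 5, 1, 0, 3, 4}
Orbit (k=closure, c=complement):
  1. A     = {5, 1, 4}
  2. kA    = {2, 5, 1, 0, 3, 4}
  3. cA    = {2, 0, 3}
  4. ckA   = ∅
(closed under both — stop)

4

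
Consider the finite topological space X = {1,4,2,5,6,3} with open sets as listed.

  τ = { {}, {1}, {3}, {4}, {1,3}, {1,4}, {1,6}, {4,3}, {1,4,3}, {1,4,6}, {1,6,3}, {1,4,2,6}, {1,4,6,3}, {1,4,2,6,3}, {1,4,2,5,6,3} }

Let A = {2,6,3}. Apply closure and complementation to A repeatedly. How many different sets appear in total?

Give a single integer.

X∖A={1,4,5}, int(X∖A)={1,4}, hence cl(A)={2,5,6,3}
Orbit (k=closure, c=complement):
  1. A     = {2,6,3}
  2. kA    = {2,5,6,3}
  3. cA    = {1,4,5}
  4. ckA   = {1,4}
  5. kcA   = {1,4,2,5,6}
  6. ckcA  = {3}
  7. kckcA = {5,3}
  8. ckckcA = {1,4,2,6}
(closed under both — stop)

8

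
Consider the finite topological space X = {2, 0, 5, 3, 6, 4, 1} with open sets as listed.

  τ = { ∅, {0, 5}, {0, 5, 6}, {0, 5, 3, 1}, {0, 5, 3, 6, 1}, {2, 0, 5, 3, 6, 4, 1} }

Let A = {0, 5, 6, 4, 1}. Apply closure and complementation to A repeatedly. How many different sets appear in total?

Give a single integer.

X∖A={2, 3}, int(X∖A)=∅, hence cl(A)={2, 0, 5, 3, 6, 4, 1}
Orbit (k=closure, c=complement):
  1. A     = {0, 5, 6, 4, 1}
  2. kA    = {2, 0, 5, 3, 6, 4, 1}
  3. cA    = {2, 3}
  4. ckA   = ∅
  5. kcA   = {2, 3, 4, 1}
  6. ckcA  = {0, 5, 6}
(closed under both — stop)

6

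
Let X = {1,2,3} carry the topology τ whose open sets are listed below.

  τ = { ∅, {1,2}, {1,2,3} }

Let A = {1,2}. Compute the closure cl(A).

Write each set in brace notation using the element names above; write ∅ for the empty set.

{1,2,3}

cl via duality: int({3}) = ∅, so X∖∅ = {1,2,3}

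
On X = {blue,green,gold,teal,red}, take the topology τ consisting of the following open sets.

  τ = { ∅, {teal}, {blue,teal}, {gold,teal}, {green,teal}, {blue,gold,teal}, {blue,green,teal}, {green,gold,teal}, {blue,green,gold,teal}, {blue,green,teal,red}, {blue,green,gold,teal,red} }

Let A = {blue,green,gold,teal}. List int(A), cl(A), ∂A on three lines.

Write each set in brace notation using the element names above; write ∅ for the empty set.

int(A) = {blue,green,gold,teal}
cl(A)  = {blue,green,gold,teal,red}
∂A     = {red}

opens ⊆ A: ∅, {teal}, {blue,teal}, {green,teal}, {gold,teal}, {blue,gold,teal}, {blue,green,teal}, {green,gold,teal}, {blue,green,gold,teal}; union → int = {blue,green,gold,teal}
complement {red}; its interior ∅; cl(A) = X∖∅ = {blue,green,gold,teal,red}
boundary = {blue,green,gold,teal,red} ∖ {blue,green,gold,teal} = {red}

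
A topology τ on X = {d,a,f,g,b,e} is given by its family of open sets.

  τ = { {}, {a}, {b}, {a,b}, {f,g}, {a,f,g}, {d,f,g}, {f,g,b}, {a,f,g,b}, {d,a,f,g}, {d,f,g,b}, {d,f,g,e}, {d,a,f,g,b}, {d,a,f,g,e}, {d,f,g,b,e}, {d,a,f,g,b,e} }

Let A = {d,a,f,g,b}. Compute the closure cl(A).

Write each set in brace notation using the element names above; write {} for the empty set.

closure: X∖int(X∖A) = X∖{} = {d,a,f,g,b,e}

{d,a,f,g,b,e}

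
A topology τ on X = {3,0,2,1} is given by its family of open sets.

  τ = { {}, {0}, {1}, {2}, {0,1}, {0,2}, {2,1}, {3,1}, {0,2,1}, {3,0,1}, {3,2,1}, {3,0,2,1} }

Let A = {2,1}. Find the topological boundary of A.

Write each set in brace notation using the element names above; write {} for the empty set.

{3}

opens ⊆ A: {}, {2}, {1}, {2,1}; union → int = {2,1}
complement {3,0}; its interior {0}; cl(A) = X∖{0} = {3,2,1}
boundary = {3,2,1} ∖ {2,1} = {3}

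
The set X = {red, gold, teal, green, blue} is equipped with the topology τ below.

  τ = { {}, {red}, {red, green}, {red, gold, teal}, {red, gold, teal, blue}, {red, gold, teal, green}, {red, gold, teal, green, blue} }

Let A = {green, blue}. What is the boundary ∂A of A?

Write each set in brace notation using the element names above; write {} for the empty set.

{green, blue}

opens ⊆ A: {}; union → int = {}
complement {red, gold, teal}; its interior {red, gold, teal}; cl(A) = X∖{red, gold, teal} = {green, blue}
boundary = {green, blue} ∖ {} = {green, blue}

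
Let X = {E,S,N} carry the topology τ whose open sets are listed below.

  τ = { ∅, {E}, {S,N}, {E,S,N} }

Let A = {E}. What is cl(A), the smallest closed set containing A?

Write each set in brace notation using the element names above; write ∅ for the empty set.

complement {S,N}; its interior {S,N}; cl(A) = X∖{S,N} = {E}

{E}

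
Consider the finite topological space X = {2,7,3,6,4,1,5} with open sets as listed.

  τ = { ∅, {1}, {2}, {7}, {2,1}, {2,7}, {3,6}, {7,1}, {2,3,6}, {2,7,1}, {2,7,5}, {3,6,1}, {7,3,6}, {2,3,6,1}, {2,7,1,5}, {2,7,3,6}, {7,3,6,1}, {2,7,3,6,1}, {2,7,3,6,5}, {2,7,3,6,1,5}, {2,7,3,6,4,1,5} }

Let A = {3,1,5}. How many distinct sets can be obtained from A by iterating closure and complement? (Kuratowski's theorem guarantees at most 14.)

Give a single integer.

12

complement {2,7,6,4}; its interior {2,7}; cl(A) = X∖{2,7} = {3,6,4,1,5}
With k = closure, c = complement:
  1. A     = {3,1,5}
  2. kA    = {3,6,4,1,5}
  3. cA    = {2,7,6,4}
  4. ckA   = {2,7}
  5. kcA   = {2,7,3,6,4,5}
  6. kckA  = {2,7,4,5}
  7. ckcA  = {1}
  8. ckckA = {3,6,1}
  9. kckcA = {4,1}
  10. kckckA = {3,6,4,1}
  11. ckckcA = {2,7,3,6,5}
  12. ckckckA = {2,7,5}
k, c of each give nothing new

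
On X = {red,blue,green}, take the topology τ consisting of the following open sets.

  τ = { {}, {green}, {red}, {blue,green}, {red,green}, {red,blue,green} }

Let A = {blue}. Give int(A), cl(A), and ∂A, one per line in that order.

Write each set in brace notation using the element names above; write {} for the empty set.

interior: largest open inside A is {} (from {})
cl via duality: int({red,green}) = {red,green}, so X∖{red,green} = {blue}
cl∖int = {blue}

int(A) = {}
cl(A)  = {blue}
∂A     = {blue}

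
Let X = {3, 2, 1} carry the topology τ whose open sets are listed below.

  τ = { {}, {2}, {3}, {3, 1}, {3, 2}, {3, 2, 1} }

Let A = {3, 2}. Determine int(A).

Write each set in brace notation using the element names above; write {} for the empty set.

opens ⊆ A: {}, {2}, {3}, {3, 2}; union → int = {3, 2}

{3, 2}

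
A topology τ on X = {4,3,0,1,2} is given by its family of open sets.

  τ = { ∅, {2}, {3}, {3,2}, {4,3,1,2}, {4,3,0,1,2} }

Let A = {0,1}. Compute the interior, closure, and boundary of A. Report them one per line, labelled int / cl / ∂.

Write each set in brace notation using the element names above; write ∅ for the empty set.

int(A) = ∅
cl(A)  = {4,0,1}
∂A     = {4,0,1}

interior: largest open inside A is ∅ (from ∅)
cl via duality: int({4,3,2}) = {3,2}, so X∖{3,2} = {4,0,1}
cl∖int = {4,0,1}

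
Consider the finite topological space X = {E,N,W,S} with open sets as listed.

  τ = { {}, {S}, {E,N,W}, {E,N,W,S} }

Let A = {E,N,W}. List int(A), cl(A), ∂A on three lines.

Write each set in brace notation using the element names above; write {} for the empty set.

int(A) = {E,N,W}
cl(A)  = {E,N,W}
∂A     = {}

interior: largest open inside A is {E,N,W} (from {}, {E,N,W})
cl via duality: int({S}) = {S}, so X∖{S} = {E,N,W}
cl∖int = {}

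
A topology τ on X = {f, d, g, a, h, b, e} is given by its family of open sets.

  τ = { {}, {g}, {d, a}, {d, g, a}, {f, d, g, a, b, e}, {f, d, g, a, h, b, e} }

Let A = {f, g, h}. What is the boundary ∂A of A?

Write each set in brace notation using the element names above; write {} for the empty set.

{f, h, b, e}

opens ⊆ A: {}, {g}; union → int = {g}
complement {d, a, b, e}; its interior {d, a}; cl(A) = X∖{d, a} = {f, g, h, b, e}
boundary = {f, g, h, b, e} ∖ {g} = {f, h, b, e}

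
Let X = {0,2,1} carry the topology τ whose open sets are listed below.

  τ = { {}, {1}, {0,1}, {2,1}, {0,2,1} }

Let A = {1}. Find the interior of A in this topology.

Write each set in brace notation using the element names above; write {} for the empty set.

{1}

opens ⊆ A: {}, {1}; union → int = {1}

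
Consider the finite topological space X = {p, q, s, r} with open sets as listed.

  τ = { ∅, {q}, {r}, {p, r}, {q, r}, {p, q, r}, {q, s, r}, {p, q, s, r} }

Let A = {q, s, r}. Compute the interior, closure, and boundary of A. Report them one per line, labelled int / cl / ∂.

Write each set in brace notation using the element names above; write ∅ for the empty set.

open subsets of A: ∅, {q}, {r}, {q, r}, {q, s, r}; so int(A) = {q, s, r}
closure: X∖int(X∖A) = X∖∅ = {p, q, s, r}
∂A = {p, q, s, r} minus {q, s, r} = {p}

int(A) = {q, s, r}
cl(A)  = {p, q, s, r}
∂A     = {p}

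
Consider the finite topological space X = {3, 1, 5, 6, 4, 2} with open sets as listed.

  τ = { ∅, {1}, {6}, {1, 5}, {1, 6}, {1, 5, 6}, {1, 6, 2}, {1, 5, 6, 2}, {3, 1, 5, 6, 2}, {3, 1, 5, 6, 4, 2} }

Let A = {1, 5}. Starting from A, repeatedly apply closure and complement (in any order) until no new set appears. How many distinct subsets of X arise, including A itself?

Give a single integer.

closure: X∖int(X∖A) = X∖{6} = {3, 1, 5, 4, 2}
Let k=closure and c=complement:
  1. A     = {1, 5}
  2. kA    = {3, 1, 5, 4, 2}
  3. cA    = {3, 6, 4, 2}
  4. ckA   = {6}
— saturated at 4

4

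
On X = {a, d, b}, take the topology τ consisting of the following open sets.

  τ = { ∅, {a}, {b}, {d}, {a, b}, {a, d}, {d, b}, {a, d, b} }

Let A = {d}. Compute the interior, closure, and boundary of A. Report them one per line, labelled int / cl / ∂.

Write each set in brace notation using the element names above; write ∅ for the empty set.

int(A) = {d}
cl(A)  = {d}
∂A     = ∅

U open, U⊆A: ∅, {d}. int(A) = ⋃ = {d}
X∖A={a, b}, int(X∖A)={a, b}, hence cl(A)={d}
∂A: remove int from cl → ∅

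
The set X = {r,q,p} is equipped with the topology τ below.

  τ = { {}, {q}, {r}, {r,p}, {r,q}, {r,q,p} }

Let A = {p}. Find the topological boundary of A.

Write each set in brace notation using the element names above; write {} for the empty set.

opens ⊆ A: {}; union → int = {}
complement {r,q}; its interior {r,q}; cl(A) = X∖{r,q} = {p}
boundary = {p} ∖ {} = {p}

{p}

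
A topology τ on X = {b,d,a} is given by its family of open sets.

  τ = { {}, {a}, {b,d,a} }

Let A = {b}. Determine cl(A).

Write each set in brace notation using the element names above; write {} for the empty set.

complement {d,a}; its interior {a}; cl(A) = X∖{a} = {b,d}

{b,d}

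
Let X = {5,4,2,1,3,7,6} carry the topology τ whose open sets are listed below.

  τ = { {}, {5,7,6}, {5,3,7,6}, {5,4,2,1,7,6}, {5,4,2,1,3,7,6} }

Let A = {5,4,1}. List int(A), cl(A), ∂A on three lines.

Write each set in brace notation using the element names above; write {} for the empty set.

interior: largest open inside A is {} (from {})
cl via duality: int({2,3,7,6}) = {}, so X∖{} = {5,4,2,1,3,7,6}
cl∖int = {5,4,2,1,3,7,6}

int(A) = {}
cl(A)  = {5,4,2,1,3,7,6}
∂A     = {5,4,2,1,3,7,6}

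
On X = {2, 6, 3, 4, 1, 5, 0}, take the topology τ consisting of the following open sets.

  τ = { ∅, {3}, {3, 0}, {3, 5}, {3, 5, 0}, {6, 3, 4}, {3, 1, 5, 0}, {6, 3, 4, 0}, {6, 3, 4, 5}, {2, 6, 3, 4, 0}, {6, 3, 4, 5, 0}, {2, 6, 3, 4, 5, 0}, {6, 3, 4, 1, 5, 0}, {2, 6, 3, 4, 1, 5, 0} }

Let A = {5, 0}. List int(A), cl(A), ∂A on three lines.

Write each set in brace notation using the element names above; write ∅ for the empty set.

int(A) = ∅
cl(A)  = {2, 1, 5, 0}
∂A     = {2, 1, 5, 0}

opens ⊆ A: ∅; union → int = ∅
complement {2, 6, 3, 4, 1}; its interior {6, 3, 4}; cl(A) = X∖{6, 3, 4} = {2, 1, 5, 0}
boundary = {2, 1, 5, 0} ∖ ∅ = {2, 1, 5, 0}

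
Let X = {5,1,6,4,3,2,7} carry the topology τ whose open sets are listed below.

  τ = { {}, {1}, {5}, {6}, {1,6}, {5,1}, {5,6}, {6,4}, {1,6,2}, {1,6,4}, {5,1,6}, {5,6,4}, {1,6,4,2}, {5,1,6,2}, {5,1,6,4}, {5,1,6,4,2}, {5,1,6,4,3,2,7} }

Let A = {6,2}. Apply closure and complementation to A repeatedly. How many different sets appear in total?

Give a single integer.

complement {5,1,4,3,7}; its interior {5,1}; cl(A) = X∖{5,1} = {6,4,3,2,7}
With k = closure, c = complement:
  1. A     = {6,2}
  2. kA    = {6,4,3,2,7}
  3. cA    = {5,1,4,3,7}
  4. ckA   = {5,1}
  5. kcA   = {5,1,4,3,2,7}
  6. kckA  = {5,1,3,2,7}
  7. ckcA  = {6}
  8. ckckA = {6,4}
k, c of each give nothing new

8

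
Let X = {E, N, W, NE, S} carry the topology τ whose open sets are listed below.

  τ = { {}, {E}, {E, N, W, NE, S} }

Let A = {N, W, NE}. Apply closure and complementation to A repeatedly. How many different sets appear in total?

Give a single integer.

complement {E, S}; its interior {E}; cl(A) = X∖{E} = {N, W, NE, S}
With k = closure, c = complement:
  1. A     = {N, W, NE}
  2. kA    = {N, W, NE, S}
  3. cA    = {E, S}
  4. ckA   = {E}
  5. kcA   = {E, N, W, NE, S}
  6. ckcA  = {}
k, c of each give nothing new

6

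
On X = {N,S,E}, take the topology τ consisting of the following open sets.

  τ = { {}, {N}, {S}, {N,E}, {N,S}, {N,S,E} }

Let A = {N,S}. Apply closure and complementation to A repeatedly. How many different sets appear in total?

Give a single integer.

4

X∖A={E}, int(X∖A)={}, hence cl(A)={N,S,E}
Orbit (k=closure, c=complement):
  1. A     = {N,S}
  2. kA    = {N,S,E}
  3. cA    = {E}
  4. ckA   = {}
(closed under both — stop)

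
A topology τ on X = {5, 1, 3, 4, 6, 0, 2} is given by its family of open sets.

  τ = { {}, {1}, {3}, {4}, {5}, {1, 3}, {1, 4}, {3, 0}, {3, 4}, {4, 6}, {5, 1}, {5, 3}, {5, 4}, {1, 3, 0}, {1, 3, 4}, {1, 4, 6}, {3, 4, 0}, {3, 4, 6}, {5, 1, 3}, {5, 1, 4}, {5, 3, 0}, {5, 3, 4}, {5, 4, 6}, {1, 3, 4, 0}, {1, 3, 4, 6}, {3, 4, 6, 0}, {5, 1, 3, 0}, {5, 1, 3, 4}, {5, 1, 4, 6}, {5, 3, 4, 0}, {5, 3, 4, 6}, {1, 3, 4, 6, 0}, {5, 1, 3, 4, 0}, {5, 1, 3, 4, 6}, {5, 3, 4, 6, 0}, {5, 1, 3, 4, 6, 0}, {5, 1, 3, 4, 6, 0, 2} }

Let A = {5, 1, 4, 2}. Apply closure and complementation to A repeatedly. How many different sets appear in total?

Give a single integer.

8

X∖A={3, 6, 0}, int(X∖A)={3, 0}, hence cl(A)={5, 1, 4, 6, 2}
Orbit (k=closure, c=complement):
  1. A     = {5, 1, 4, 2}
  2. kA    = {5, 1, 4, 6, 2}
  3. cA    = {3, 6, 0}
  4. ckA   = {3, 0}
  5. kcA   = {3, 6, 0, 2}
  6. kckA  = {3, 0, 2}
  7. ckcA  = {5, 1, 4}
  8. ckckA = {5, 1, 4, 6}
(closed under both — stop)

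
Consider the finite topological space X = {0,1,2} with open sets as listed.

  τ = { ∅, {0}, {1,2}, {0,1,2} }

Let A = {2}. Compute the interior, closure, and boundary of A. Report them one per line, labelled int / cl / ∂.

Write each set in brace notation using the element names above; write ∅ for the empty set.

opens ⊆ A: ∅; union → int = ∅
complement {0,1}; its interior {0}; cl(A) = X∖{0} = {1,2}
boundary = {1,2} ∖ ∅ = {1,2}

int(A) = ∅
cl(A)  = {1,2}
∂A     = {1,2}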